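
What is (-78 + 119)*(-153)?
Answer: -6273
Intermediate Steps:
(-78 + 119)*(-153) = 41*(-153) = -6273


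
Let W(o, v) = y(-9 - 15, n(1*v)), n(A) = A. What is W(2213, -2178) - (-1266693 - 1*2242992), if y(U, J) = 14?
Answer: 3509699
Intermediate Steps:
W(o, v) = 14
W(2213, -2178) - (-1266693 - 1*2242992) = 14 - (-1266693 - 1*2242992) = 14 - (-1266693 - 2242992) = 14 - 1*(-3509685) = 14 + 3509685 = 3509699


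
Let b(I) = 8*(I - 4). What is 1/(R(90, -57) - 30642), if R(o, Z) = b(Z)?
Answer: -1/31130 ≈ -3.2123e-5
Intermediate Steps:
b(I) = -32 + 8*I (b(I) = 8*(-4 + I) = -32 + 8*I)
R(o, Z) = -32 + 8*Z
1/(R(90, -57) - 30642) = 1/((-32 + 8*(-57)) - 30642) = 1/((-32 - 456) - 30642) = 1/(-488 - 30642) = 1/(-31130) = -1/31130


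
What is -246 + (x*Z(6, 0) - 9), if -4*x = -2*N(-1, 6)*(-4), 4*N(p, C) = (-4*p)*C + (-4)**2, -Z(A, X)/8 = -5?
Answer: -1055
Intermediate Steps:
Z(A, X) = 40 (Z(A, X) = -8*(-5) = 40)
N(p, C) = 4 - C*p (N(p, C) = ((-4*p)*C + (-4)**2)/4 = (-4*C*p + 16)/4 = (16 - 4*C*p)/4 = 4 - C*p)
x = -20 (x = -(-1)*(4 - 1*6*(-1))*(-4)/2 = -(-1)*(4 + 6)*(-4)/2 = -(-1)*10*(-4)/2 = -(-1)*(-40)/2 = -1/4*80 = -20)
-246 + (x*Z(6, 0) - 9) = -246 + (-20*40 - 9) = -246 + (-800 - 9) = -246 - 809 = -1055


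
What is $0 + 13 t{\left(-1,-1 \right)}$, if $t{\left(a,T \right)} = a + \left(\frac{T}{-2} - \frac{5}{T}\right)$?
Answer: $\frac{117}{2} \approx 58.5$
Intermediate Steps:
$t{\left(a,T \right)} = a - \frac{5}{T} - \frac{T}{2}$ ($t{\left(a,T \right)} = a + \left(T \left(- \frac{1}{2}\right) - \frac{5}{T}\right) = a - \left(\frac{T}{2} + \frac{5}{T}\right) = a - \frac{5}{T} - \frac{T}{2}$)
$0 + 13 t{\left(-1,-1 \right)} = 0 + 13 \left(-1 - \frac{5}{-1} - - \frac{1}{2}\right) = 0 + 13 \left(-1 - -5 + \frac{1}{2}\right) = 0 + 13 \left(-1 + 5 + \frac{1}{2}\right) = 0 + 13 \cdot \frac{9}{2} = 0 + \frac{117}{2} = \frac{117}{2}$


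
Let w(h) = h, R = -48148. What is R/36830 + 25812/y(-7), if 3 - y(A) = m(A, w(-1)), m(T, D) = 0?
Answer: 158418586/18415 ≈ 8602.7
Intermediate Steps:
y(A) = 3 (y(A) = 3 - 1*0 = 3 + 0 = 3)
R/36830 + 25812/y(-7) = -48148/36830 + 25812/3 = -48148*1/36830 + 25812*(1/3) = -24074/18415 + 8604 = 158418586/18415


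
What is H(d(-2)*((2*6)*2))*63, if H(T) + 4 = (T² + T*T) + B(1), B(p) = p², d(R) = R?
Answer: 290115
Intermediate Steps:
H(T) = -3 + 2*T² (H(T) = -4 + ((T² + T*T) + 1²) = -4 + ((T² + T²) + 1) = -4 + (2*T² + 1) = -4 + (1 + 2*T²) = -3 + 2*T²)
H(d(-2)*((2*6)*2))*63 = (-3 + 2*(-2*2*6*2)²)*63 = (-3 + 2*(-24*2)²)*63 = (-3 + 2*(-2*24)²)*63 = (-3 + 2*(-48)²)*63 = (-3 + 2*2304)*63 = (-3 + 4608)*63 = 4605*63 = 290115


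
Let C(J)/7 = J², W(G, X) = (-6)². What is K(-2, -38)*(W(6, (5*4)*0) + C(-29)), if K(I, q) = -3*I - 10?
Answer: -23692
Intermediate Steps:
W(G, X) = 36
K(I, q) = -10 - 3*I
C(J) = 7*J²
K(-2, -38)*(W(6, (5*4)*0) + C(-29)) = (-10 - 3*(-2))*(36 + 7*(-29)²) = (-10 + 6)*(36 + 7*841) = -4*(36 + 5887) = -4*5923 = -23692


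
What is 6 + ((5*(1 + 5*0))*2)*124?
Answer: 1246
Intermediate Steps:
6 + ((5*(1 + 5*0))*2)*124 = 6 + ((5*(1 + 0))*2)*124 = 6 + ((5*1)*2)*124 = 6 + (5*2)*124 = 6 + 10*124 = 6 + 1240 = 1246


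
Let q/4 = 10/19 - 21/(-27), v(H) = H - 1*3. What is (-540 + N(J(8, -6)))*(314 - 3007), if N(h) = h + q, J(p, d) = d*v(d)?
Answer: 221402302/171 ≈ 1.2948e+6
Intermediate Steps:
v(H) = -3 + H (v(H) = H - 3 = -3 + H)
q = 892/171 (q = 4*(10/19 - 21/(-27)) = 4*(10*(1/19) - 21*(-1/27)) = 4*(10/19 + 7/9) = 4*(223/171) = 892/171 ≈ 5.2164)
J(p, d) = d*(-3 + d)
N(h) = 892/171 + h (N(h) = h + 892/171 = 892/171 + h)
(-540 + N(J(8, -6)))*(314 - 3007) = (-540 + (892/171 - 6*(-3 - 6)))*(314 - 3007) = (-540 + (892/171 - 6*(-9)))*(-2693) = (-540 + (892/171 + 54))*(-2693) = (-540 + 10126/171)*(-2693) = -82214/171*(-2693) = 221402302/171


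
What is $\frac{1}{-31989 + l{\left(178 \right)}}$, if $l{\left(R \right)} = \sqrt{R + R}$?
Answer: $- \frac{31989}{1023295765} - \frac{2 \sqrt{89}}{1023295765} \approx -3.1279 \cdot 10^{-5}$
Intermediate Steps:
$l{\left(R \right)} = \sqrt{2} \sqrt{R}$ ($l{\left(R \right)} = \sqrt{2 R} = \sqrt{2} \sqrt{R}$)
$\frac{1}{-31989 + l{\left(178 \right)}} = \frac{1}{-31989 + \sqrt{2} \sqrt{178}} = \frac{1}{-31989 + 2 \sqrt{89}}$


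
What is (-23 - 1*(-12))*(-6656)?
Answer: 73216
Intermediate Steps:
(-23 - 1*(-12))*(-6656) = (-23 + 12)*(-6656) = -11*(-6656) = 73216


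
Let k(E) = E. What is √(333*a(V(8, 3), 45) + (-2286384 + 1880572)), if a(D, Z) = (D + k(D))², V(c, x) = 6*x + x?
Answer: 20*√454 ≈ 426.15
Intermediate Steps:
V(c, x) = 7*x
a(D, Z) = 4*D² (a(D, Z) = (D + D)² = (2*D)² = 4*D²)
√(333*a(V(8, 3), 45) + (-2286384 + 1880572)) = √(333*(4*(7*3)²) + (-2286384 + 1880572)) = √(333*(4*21²) - 405812) = √(333*(4*441) - 405812) = √(333*1764 - 405812) = √(587412 - 405812) = √181600 = 20*√454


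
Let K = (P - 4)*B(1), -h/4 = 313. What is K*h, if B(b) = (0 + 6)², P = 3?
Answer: 45072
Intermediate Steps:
h = -1252 (h = -4*313 = -1252)
B(b) = 36 (B(b) = 6² = 36)
K = -36 (K = (3 - 4)*36 = -1*36 = -36)
K*h = -36*(-1252) = 45072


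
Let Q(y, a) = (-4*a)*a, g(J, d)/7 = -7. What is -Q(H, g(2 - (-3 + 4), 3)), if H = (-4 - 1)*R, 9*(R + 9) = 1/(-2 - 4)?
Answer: 9604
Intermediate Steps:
g(J, d) = -49 (g(J, d) = 7*(-7) = -49)
R = -487/54 (R = -9 + 1/(9*(-2 - 4)) = -9 + (⅑)/(-6) = -9 + (⅑)*(-⅙) = -9 - 1/54 = -487/54 ≈ -9.0185)
H = 2435/54 (H = (-4 - 1)*(-487/54) = -5*(-487/54) = 2435/54 ≈ 45.093)
Q(y, a) = -4*a²
-Q(H, g(2 - (-3 + 4), 3)) = -(-4)*(-49)² = -(-4)*2401 = -1*(-9604) = 9604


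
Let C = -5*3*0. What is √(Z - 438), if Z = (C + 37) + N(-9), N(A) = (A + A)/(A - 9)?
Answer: 20*I ≈ 20.0*I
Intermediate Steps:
C = 0 (C = -15*0 = 0)
N(A) = 2*A/(-9 + A) (N(A) = (2*A)/(-9 + A) = 2*A/(-9 + A))
Z = 38 (Z = (0 + 37) + 2*(-9)/(-9 - 9) = 37 + 2*(-9)/(-18) = 37 + 2*(-9)*(-1/18) = 37 + 1 = 38)
√(Z - 438) = √(38 - 438) = √(-400) = 20*I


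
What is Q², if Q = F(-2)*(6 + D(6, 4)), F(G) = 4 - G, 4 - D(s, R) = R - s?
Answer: 5184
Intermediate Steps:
D(s, R) = 4 + s - R (D(s, R) = 4 - (R - s) = 4 + (s - R) = 4 + s - R)
Q = 72 (Q = (4 - 1*(-2))*(6 + (4 + 6 - 1*4)) = (4 + 2)*(6 + (4 + 6 - 4)) = 6*(6 + 6) = 6*12 = 72)
Q² = 72² = 5184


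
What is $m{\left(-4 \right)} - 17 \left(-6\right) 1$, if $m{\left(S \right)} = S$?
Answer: $98$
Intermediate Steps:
$m{\left(-4 \right)} - 17 \left(-6\right) 1 = -4 - 17 \left(-6\right) 1 = -4 - \left(-102\right) 1 = -4 - -102 = -4 + 102 = 98$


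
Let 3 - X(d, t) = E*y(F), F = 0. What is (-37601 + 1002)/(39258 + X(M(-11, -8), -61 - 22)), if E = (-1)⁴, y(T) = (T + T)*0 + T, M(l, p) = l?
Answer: -36599/39261 ≈ -0.93220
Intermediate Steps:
y(T) = T (y(T) = (2*T)*0 + T = 0 + T = T)
E = 1
X(d, t) = 3 (X(d, t) = 3 - 0 = 3 - 1*0 = 3 + 0 = 3)
(-37601 + 1002)/(39258 + X(M(-11, -8), -61 - 22)) = (-37601 + 1002)/(39258 + 3) = -36599/39261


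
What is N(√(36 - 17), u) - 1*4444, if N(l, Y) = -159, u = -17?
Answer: -4603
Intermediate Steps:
N(√(36 - 17), u) - 1*4444 = -159 - 1*4444 = -159 - 4444 = -4603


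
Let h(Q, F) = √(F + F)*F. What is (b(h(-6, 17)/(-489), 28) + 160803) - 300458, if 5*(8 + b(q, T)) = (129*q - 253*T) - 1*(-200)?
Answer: -705199/5 - 731*√34/815 ≈ -1.4105e+5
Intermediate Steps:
h(Q, F) = √2*F^(3/2) (h(Q, F) = √(2*F)*F = (√2*√F)*F = √2*F^(3/2))
b(q, T) = 32 - 253*T/5 + 129*q/5 (b(q, T) = -8 + ((129*q - 253*T) - 1*(-200))/5 = -8 + ((-253*T + 129*q) + 200)/5 = -8 + (200 - 253*T + 129*q)/5 = -8 + (40 - 253*T/5 + 129*q/5) = 32 - 253*T/5 + 129*q/5)
(b(h(-6, 17)/(-489), 28) + 160803) - 300458 = ((32 - 253/5*28 + 129*((√2*17^(3/2))/(-489))/5) + 160803) - 300458 = ((32 - 7084/5 + 129*((√2*(17*√17))*(-1/489))/5) + 160803) - 300458 = ((32 - 7084/5 + 129*((17*√34)*(-1/489))/5) + 160803) - 300458 = ((32 - 7084/5 + 129*(-17*√34/489)/5) + 160803) - 300458 = ((32 - 7084/5 - 731*√34/815) + 160803) - 300458 = ((-6924/5 - 731*√34/815) + 160803) - 300458 = (797091/5 - 731*√34/815) - 300458 = -705199/5 - 731*√34/815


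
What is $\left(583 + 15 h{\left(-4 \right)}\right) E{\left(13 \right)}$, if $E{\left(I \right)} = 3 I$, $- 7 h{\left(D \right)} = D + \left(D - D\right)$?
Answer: $\frac{161499}{7} \approx 23071.0$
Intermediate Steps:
$h{\left(D \right)} = - \frac{D}{7}$ ($h{\left(D \right)} = - \frac{D + \left(D - D\right)}{7} = - \frac{D + 0}{7} = - \frac{D}{7}$)
$\left(583 + 15 h{\left(-4 \right)}\right) E{\left(13 \right)} = \left(583 + 15 \left(\left(- \frac{1}{7}\right) \left(-4\right)\right)\right) 3 \cdot 13 = \left(583 + 15 \cdot \frac{4}{7}\right) 39 = \left(583 + \frac{60}{7}\right) 39 = \frac{4141}{7} \cdot 39 = \frac{161499}{7}$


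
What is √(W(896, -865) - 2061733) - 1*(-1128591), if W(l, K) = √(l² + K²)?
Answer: 1128591 + √(-2061733 + √1551041) ≈ 1.1286e+6 + 1435.4*I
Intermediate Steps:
W(l, K) = √(K² + l²)
√(W(896, -865) - 2061733) - 1*(-1128591) = √(√((-865)² + 896²) - 2061733) - 1*(-1128591) = √(√(748225 + 802816) - 2061733) + 1128591 = √(√1551041 - 2061733) + 1128591 = √(-2061733 + √1551041) + 1128591 = 1128591 + √(-2061733 + √1551041)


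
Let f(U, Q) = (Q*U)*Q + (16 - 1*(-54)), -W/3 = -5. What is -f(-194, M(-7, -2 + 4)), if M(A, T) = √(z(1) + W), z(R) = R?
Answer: 3034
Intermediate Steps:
W = 15 (W = -3*(-5) = 15)
M(A, T) = 4 (M(A, T) = √(1 + 15) = √16 = 4)
f(U, Q) = 70 + U*Q² (f(U, Q) = U*Q² + (16 + 54) = U*Q² + 70 = 70 + U*Q²)
-f(-194, M(-7, -2 + 4)) = -(70 - 194*4²) = -(70 - 194*16) = -(70 - 3104) = -1*(-3034) = 3034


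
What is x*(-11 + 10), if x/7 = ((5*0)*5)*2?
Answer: 0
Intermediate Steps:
x = 0 (x = 7*(((5*0)*5)*2) = 7*((0*5)*2) = 7*(0*2) = 7*0 = 0)
x*(-11 + 10) = 0*(-11 + 10) = 0*(-1) = 0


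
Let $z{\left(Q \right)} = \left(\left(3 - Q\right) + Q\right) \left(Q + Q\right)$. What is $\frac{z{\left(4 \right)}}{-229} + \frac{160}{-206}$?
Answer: $- \frac{20792}{23587} \approx -0.8815$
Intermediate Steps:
$z{\left(Q \right)} = 6 Q$ ($z{\left(Q \right)} = 3 \cdot 2 Q = 6 Q$)
$\frac{z{\left(4 \right)}}{-229} + \frac{160}{-206} = \frac{6 \cdot 4}{-229} + \frac{160}{-206} = 24 \left(- \frac{1}{229}\right) + 160 \left(- \frac{1}{206}\right) = - \frac{24}{229} - \frac{80}{103} = - \frac{20792}{23587}$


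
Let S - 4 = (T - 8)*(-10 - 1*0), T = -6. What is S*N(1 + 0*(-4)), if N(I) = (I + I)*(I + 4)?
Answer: 1440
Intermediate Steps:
N(I) = 2*I*(4 + I) (N(I) = (2*I)*(4 + I) = 2*I*(4 + I))
S = 144 (S = 4 + (-6 - 8)*(-10 - 1*0) = 4 - 14*(-10 + 0) = 4 - 14*(-10) = 4 + 140 = 144)
S*N(1 + 0*(-4)) = 144*(2*(1 + 0*(-4))*(4 + (1 + 0*(-4)))) = 144*(2*(1 + 0)*(4 + (1 + 0))) = 144*(2*1*(4 + 1)) = 144*(2*1*5) = 144*10 = 1440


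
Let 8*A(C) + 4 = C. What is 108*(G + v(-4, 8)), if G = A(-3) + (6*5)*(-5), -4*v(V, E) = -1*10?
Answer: -32049/2 ≈ -16025.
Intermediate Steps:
A(C) = -1/2 + C/8
v(V, E) = 5/2 (v(V, E) = -(-1)*10/4 = -1/4*(-10) = 5/2)
G = -1207/8 (G = (-1/2 + (1/8)*(-3)) + (6*5)*(-5) = (-1/2 - 3/8) + 30*(-5) = -7/8 - 150 = -1207/8 ≈ -150.88)
108*(G + v(-4, 8)) = 108*(-1207/8 + 5/2) = 108*(-1187/8) = -32049/2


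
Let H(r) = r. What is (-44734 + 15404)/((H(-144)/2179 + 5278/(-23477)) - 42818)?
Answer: 750208356695/1095214444372 ≈ 0.68499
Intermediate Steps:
(-44734 + 15404)/((H(-144)/2179 + 5278/(-23477)) - 42818) = (-44734 + 15404)/((-144/2179 + 5278/(-23477)) - 42818) = -29330/((-144*1/2179 + 5278*(-1/23477)) - 42818) = -29330/((-144/2179 - 5278/23477) - 42818) = -29330/(-14881450/51156383 - 42818) = -29330/(-2190428888744/51156383) = -29330*(-51156383/2190428888744) = 750208356695/1095214444372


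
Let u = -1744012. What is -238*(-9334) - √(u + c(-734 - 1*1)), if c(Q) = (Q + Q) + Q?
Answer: 2221492 - I*√1746217 ≈ 2.2215e+6 - 1321.4*I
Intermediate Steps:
c(Q) = 3*Q (c(Q) = 2*Q + Q = 3*Q)
-238*(-9334) - √(u + c(-734 - 1*1)) = -238*(-9334) - √(-1744012 + 3*(-734 - 1*1)) = 2221492 - √(-1744012 + 3*(-734 - 1)) = 2221492 - √(-1744012 + 3*(-735)) = 2221492 - √(-1744012 - 2205) = 2221492 - √(-1746217) = 2221492 - I*√1746217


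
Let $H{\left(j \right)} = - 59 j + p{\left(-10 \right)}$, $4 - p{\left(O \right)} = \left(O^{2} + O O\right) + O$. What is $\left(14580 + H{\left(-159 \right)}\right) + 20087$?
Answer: $43862$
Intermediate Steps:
$p{\left(O \right)} = 4 - O - 2 O^{2}$ ($p{\left(O \right)} = 4 - \left(\left(O^{2} + O O\right) + O\right) = 4 - \left(\left(O^{2} + O^{2}\right) + O\right) = 4 - \left(2 O^{2} + O\right) = 4 - \left(O + 2 O^{2}\right) = 4 - O - 2 O^{2}$)
$H{\left(j \right)} = -186 - 59 j$ ($H{\left(j \right)} = - 59 j - \left(-14 + 200\right) = - 59 j + \left(4 + 10 - 200\right) = - 59 j - 186 = -186 - 59 j$)
$\left(14580 + H{\left(-159 \right)}\right) + 20087 = \left(14580 - -9195\right) + 20087 = \left(14580 + \left(-186 + 9381\right)\right) + 20087 = \left(14580 + 9195\right) + 20087 = 23775 + 20087 = 43862$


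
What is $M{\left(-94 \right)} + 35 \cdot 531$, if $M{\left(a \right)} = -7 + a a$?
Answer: $27414$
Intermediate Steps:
$M{\left(a \right)} = -7 + a^{2}$
$M{\left(-94 \right)} + 35 \cdot 531 = \left(-7 + \left(-94\right)^{2}\right) + 35 \cdot 531 = \left(-7 + 8836\right) + 18585 = 8829 + 18585 = 27414$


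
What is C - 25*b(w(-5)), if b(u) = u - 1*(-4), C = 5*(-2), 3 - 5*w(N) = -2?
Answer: -135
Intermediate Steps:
w(N) = 1 (w(N) = 3/5 - 1/5*(-2) = 3/5 + 2/5 = 1)
C = -10
b(u) = 4 + u (b(u) = u + 4 = 4 + u)
C - 25*b(w(-5)) = -10 - 25*(4 + 1) = -10 - 25*5 = -10 - 125 = -135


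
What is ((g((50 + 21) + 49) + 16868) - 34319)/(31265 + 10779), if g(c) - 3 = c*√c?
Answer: -4362/10511 + 60*√30/10511 ≈ -0.38373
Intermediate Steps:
g(c) = 3 + c^(3/2) (g(c) = 3 + c*√c = 3 + c^(3/2))
((g((50 + 21) + 49) + 16868) - 34319)/(31265 + 10779) = (((3 + ((50 + 21) + 49)^(3/2)) + 16868) - 34319)/(31265 + 10779) = (((3 + (71 + 49)^(3/2)) + 16868) - 34319)/42044 = (((3 + 120^(3/2)) + 16868) - 34319)*(1/42044) = (((3 + 240*√30) + 16868) - 34319)*(1/42044) = ((16871 + 240*√30) - 34319)*(1/42044) = (-17448 + 240*√30)*(1/42044) = -4362/10511 + 60*√30/10511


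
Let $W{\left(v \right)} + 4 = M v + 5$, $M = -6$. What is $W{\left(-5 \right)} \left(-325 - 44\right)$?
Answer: $-11439$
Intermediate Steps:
$W{\left(v \right)} = 1 - 6 v$ ($W{\left(v \right)} = -4 - \left(-5 + 6 v\right) = 1 - 6 v$)
$W{\left(-5 \right)} \left(-325 - 44\right) = \left(1 - -30\right) \left(-325 - 44\right) = \left(1 + 30\right) \left(-369\right) = 31 \left(-369\right) = -11439$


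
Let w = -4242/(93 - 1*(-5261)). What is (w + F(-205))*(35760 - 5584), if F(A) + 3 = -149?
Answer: -12342738400/2677 ≈ -4.6107e+6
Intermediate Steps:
w = -2121/2677 (w = -4242/(93 + 5261) = -4242/5354 = -4242*1/5354 = -2121/2677 ≈ -0.79230)
F(A) = -152 (F(A) = -3 - 149 = -152)
(w + F(-205))*(35760 - 5584) = (-2121/2677 - 152)*(35760 - 5584) = -409025/2677*30176 = -12342738400/2677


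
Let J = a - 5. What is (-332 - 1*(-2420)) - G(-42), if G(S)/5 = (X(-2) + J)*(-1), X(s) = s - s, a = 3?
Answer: 2078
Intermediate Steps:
J = -2 (J = 3 - 5 = -2)
X(s) = 0
G(S) = 10 (G(S) = 5*((0 - 2)*(-1)) = 5*(-2*(-1)) = 5*2 = 10)
(-332 - 1*(-2420)) - G(-42) = (-332 - 1*(-2420)) - 1*10 = (-332 + 2420) - 10 = 2088 - 10 = 2078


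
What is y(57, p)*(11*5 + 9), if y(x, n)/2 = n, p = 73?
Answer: 9344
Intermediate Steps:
y(x, n) = 2*n
y(57, p)*(11*5 + 9) = (2*73)*(11*5 + 9) = 146*(55 + 9) = 146*64 = 9344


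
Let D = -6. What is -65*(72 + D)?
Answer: -4290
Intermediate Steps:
-65*(72 + D) = -65*(72 - 6) = -65*66 = -4290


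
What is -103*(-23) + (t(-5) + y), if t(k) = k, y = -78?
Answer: 2286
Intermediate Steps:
-103*(-23) + (t(-5) + y) = -103*(-23) + (-5 - 78) = 2369 - 83 = 2286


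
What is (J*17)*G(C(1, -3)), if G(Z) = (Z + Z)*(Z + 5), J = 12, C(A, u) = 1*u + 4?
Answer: 2448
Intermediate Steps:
C(A, u) = 4 + u (C(A, u) = u + 4 = 4 + u)
G(Z) = 2*Z*(5 + Z) (G(Z) = (2*Z)*(5 + Z) = 2*Z*(5 + Z))
(J*17)*G(C(1, -3)) = (12*17)*(2*(4 - 3)*(5 + (4 - 3))) = 204*(2*1*(5 + 1)) = 204*(2*1*6) = 204*12 = 2448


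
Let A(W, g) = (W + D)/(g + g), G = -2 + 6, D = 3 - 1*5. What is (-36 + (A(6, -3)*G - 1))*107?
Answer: -12733/3 ≈ -4244.3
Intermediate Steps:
D = -2 (D = 3 - 5 = -2)
G = 4
A(W, g) = (-2 + W)/(2*g) (A(W, g) = (W - 2)/(g + g) = (-2 + W)/((2*g)) = (-2 + W)*(1/(2*g)) = (-2 + W)/(2*g))
(-36 + (A(6, -3)*G - 1))*107 = (-36 + (((½)*(-2 + 6)/(-3))*4 - 1))*107 = (-36 + (((½)*(-⅓)*4)*4 - 1))*107 = (-36 + (-⅔*4 - 1))*107 = (-36 + (-8/3 - 1))*107 = (-36 - 11/3)*107 = -119/3*107 = -12733/3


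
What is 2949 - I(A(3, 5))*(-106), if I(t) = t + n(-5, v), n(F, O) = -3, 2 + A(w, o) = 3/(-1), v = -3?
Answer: 2101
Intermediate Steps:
A(w, o) = -5 (A(w, o) = -2 + 3/(-1) = -2 + 3*(-1) = -2 - 3 = -5)
I(t) = -3 + t (I(t) = t - 3 = -3 + t)
2949 - I(A(3, 5))*(-106) = 2949 - (-3 - 5)*(-106) = 2949 - (-8)*(-106) = 2949 - 1*848 = 2949 - 848 = 2101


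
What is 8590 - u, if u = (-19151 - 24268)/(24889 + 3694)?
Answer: 245571389/28583 ≈ 8591.5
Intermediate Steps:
u = -43419/28583 ≈ -1.5191
8590 - u = 8590 - 1*(-43419/28583) = 8590 + 43419/28583 = 245571389/28583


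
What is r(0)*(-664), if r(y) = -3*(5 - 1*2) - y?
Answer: 5976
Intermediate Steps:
r(y) = -9 - y (r(y) = -3*(5 - 2) - y = -3*3 - y = -9 - y)
r(0)*(-664) = (-9 - 1*0)*(-664) = (-9 + 0)*(-664) = -9*(-664) = 5976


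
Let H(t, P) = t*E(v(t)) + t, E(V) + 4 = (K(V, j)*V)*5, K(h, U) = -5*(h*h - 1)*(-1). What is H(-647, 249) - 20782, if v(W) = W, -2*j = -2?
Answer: 4380826887959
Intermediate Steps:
j = 1 (j = -½*(-2) = 1)
K(h, U) = -5 + 5*h² (K(h, U) = -5*(h² - 1)*(-1) = -5*(-1 + h²)*(-1) = (5 - 5*h²)*(-1) = -5 + 5*h²)
E(V) = -4 + 5*V*(-5 + 5*V²) (E(V) = -4 + ((-5 + 5*V²)*V)*5 = -4 + (V*(-5 + 5*V²))*5 = -4 + 5*V*(-5 + 5*V²))
H(t, P) = t + t*(-4 + 25*t*(-1 + t²)) (H(t, P) = t*(-4 + 25*t*(-1 + t²)) + t = t + t*(-4 + 25*t*(-1 + t²)))
H(-647, 249) - 20782 = -647*(-3 + 25*(-647)*(-1 + (-647)²)) - 20782 = -647*(-3 + 25*(-647)*(-1 + 418609)) - 20782 = -647*(-3 + 25*(-647)*418608) - 20782 = -647*(-3 - 6770984400) - 20782 = -647*(-6770984403) - 20782 = 4380826908741 - 20782 = 4380826887959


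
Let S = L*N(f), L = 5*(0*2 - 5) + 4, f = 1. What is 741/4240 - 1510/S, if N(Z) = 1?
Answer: 6417961/89040 ≈ 72.079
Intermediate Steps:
L = -21 (L = 5*(0 - 5) + 4 = 5*(-5) + 4 = -25 + 4 = -21)
S = -21 (S = -21*1 = -21)
741/4240 - 1510/S = 741/4240 - 1510/(-21) = 741*(1/4240) - 1510*(-1/21) = 741/4240 + 1510/21 = 6417961/89040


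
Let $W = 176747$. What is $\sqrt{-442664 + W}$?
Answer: $i \sqrt{265917} \approx 515.67 i$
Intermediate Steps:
$\sqrt{-442664 + W} = \sqrt{-442664 + 176747} = \sqrt{-265917} = i \sqrt{265917}$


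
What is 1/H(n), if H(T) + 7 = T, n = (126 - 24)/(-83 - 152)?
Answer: -235/1747 ≈ -0.13452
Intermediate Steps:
n = -102/235 (n = 102/(-235) = 102*(-1/235) = -102/235 ≈ -0.43404)
H(T) = -7 + T
1/H(n) = 1/(-7 - 102/235) = 1/(-1747/235) = -235/1747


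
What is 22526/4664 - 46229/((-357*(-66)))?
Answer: 7162399/2497572 ≈ 2.8677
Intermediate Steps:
22526/4664 - 46229/((-357*(-66))) = 22526*(1/4664) - 46229/23562 = 11263/2332 - 46229*1/23562 = 11263/2332 - 46229/23562 = 7162399/2497572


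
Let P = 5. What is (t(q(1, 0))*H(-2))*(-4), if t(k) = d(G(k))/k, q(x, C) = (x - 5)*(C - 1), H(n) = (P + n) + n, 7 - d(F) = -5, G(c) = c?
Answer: -12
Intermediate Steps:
d(F) = 12 (d(F) = 7 - 1*(-5) = 7 + 5 = 12)
H(n) = 5 + 2*n (H(n) = (5 + n) + n = 5 + 2*n)
q(x, C) = (-1 + C)*(-5 + x) (q(x, C) = (-5 + x)*(-1 + C) = (-1 + C)*(-5 + x))
t(k) = 12/k
(t(q(1, 0))*H(-2))*(-4) = ((12/(5 - 1*1 - 5*0 + 0*1))*(5 + 2*(-2)))*(-4) = ((12/(5 - 1 + 0 + 0))*(5 - 4))*(-4) = ((12/4)*1)*(-4) = ((12*(¼))*1)*(-4) = (3*1)*(-4) = 3*(-4) = -12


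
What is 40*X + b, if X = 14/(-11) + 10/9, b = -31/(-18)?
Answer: -313/66 ≈ -4.7424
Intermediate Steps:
b = 31/18 (b = -31*(-1/18) = 31/18 ≈ 1.7222)
X = -16/99 (X = 14*(-1/11) + 10*(⅑) = -14/11 + 10/9 = -16/99 ≈ -0.16162)
40*X + b = 40*(-16/99) + 31/18 = -640/99 + 31/18 = -313/66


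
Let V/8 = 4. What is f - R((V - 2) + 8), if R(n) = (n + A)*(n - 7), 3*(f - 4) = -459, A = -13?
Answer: -924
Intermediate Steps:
V = 32 (V = 8*4 = 32)
f = -149 (f = 4 + (⅓)*(-459) = 4 - 153 = -149)
R(n) = (-13 + n)*(-7 + n) (R(n) = (n - 13)*(n - 7) = (-13 + n)*(-7 + n))
f - R((V - 2) + 8) = -149 - (91 + ((32 - 2) + 8)² - 20*((32 - 2) + 8)) = -149 - (91 + (30 + 8)² - 20*(30 + 8)) = -149 - (91 + 38² - 20*38) = -149 - (91 + 1444 - 760) = -149 - 1*775 = -149 - 775 = -924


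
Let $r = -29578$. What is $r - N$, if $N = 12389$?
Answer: $-41967$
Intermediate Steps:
$r - N = -29578 - 12389 = -41967$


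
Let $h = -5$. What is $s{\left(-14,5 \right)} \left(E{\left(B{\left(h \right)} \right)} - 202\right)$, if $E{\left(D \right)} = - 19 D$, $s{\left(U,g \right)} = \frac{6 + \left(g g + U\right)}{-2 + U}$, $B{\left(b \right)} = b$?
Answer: $\frac{1819}{16} \approx 113.69$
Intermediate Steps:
$s{\left(U,g \right)} = \frac{6 + U + g^{2}}{-2 + U}$ ($s{\left(U,g \right)} = \frac{6 + \left(g^{2} + U\right)}{-2 + U} = \frac{6 + \left(U + g^{2}\right)}{-2 + U} = \frac{6 + U + g^{2}}{-2 + U}$)
$s{\left(-14,5 \right)} \left(E{\left(B{\left(h \right)} \right)} - 202\right) = \frac{6 - 14 + 5^{2}}{-2 - 14} \left(\left(-19\right) \left(-5\right) - 202\right) = \frac{6 - 14 + 25}{-16} \left(95 - 202\right) = \left(- \frac{1}{16}\right) 17 \left(-107\right) = \left(- \frac{17}{16}\right) \left(-107\right) = \frac{1819}{16}$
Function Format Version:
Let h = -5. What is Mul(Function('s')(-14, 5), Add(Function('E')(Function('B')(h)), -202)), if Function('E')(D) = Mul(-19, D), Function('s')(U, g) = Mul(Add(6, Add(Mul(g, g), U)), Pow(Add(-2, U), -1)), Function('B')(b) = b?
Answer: Rational(1819, 16) ≈ 113.69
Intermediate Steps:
Function('s')(U, g) = Mul(Pow(Add(-2, U), -1), Add(6, U, Pow(g, 2))) (Function('s')(U, g) = Mul(Add(6, Add(Pow(g, 2), U)), Pow(Add(-2, U), -1)) = Mul(Add(6, Add(U, Pow(g, 2))), Pow(Add(-2, U), -1)) = Mul(Add(6, U, Pow(g, 2)), Pow(Add(-2, U), -1)) = Mul(Pow(Add(-2, U), -1), Add(6, U, Pow(g, 2))))
Mul(Function('s')(-14, 5), Add(Function('E')(Function('B')(h)), -202)) = Mul(Mul(Pow(Add(-2, -14), -1), Add(6, -14, Pow(5, 2))), Add(Mul(-19, -5), -202)) = Mul(Mul(Pow(-16, -1), Add(6, -14, 25)), Add(95, -202)) = Mul(Mul(Rational(-1, 16), 17), -107) = Mul(Rational(-17, 16), -107) = Rational(1819, 16)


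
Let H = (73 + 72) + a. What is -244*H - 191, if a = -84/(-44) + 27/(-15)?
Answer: -1957869/55 ≈ -35598.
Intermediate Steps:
a = 6/55 (a = -84*(-1/44) + 27*(-1/15) = 21/11 - 9/5 = 6/55 ≈ 0.10909)
H = 7981/55 (H = (73 + 72) + 6/55 = 145 + 6/55 = 7981/55 ≈ 145.11)
-244*H - 191 = -244*7981/55 - 191 = -1947364/55 - 191 = -1957869/55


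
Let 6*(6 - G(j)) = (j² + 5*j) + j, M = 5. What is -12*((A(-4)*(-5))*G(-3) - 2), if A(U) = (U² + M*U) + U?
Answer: -3576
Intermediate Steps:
G(j) = 6 - j - j²/6 (G(j) = 6 - ((j² + 5*j) + j)/6 = 6 - (j² + 6*j)/6 = 6 + (-j - j²/6) = 6 - j - j²/6)
A(U) = U² + 6*U (A(U) = (U² + 5*U) + U = U² + 6*U)
-12*((A(-4)*(-5))*G(-3) - 2) = -12*((-4*(6 - 4)*(-5))*(6 - 1*(-3) - ⅙*(-3)²) - 2) = -12*((-4*2*(-5))*(6 + 3 - ⅙*9) - 2) = -12*((-8*(-5))*(6 + 3 - 3/2) - 2) = -12*(40*(15/2) - 2) = -12*(300 - 2) = -12*298 = -3576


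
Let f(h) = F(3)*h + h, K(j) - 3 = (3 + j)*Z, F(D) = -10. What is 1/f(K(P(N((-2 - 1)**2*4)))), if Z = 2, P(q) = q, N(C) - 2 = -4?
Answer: -1/45 ≈ -0.022222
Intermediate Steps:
N(C) = -2 (N(C) = 2 - 4 = -2)
K(j) = 9 + 2*j (K(j) = 3 + (3 + j)*2 = 3 + (6 + 2*j) = 9 + 2*j)
f(h) = -9*h (f(h) = -10*h + h = -9*h)
1/f(K(P(N((-2 - 1)**2*4)))) = 1/(-9*(9 + 2*(-2))) = 1/(-9*(9 - 4)) = 1/(-9*5) = 1/(-45) = -1/45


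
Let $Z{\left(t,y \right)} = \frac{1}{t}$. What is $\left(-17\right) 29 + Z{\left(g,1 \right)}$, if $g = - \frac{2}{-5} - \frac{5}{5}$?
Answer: $- \frac{1484}{3} \approx -494.67$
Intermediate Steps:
$g = - \frac{3}{5}$ ($g = \left(-2\right) \left(- \frac{1}{5}\right) - 1 = \frac{2}{5} - 1 = - \frac{3}{5} \approx -0.6$)
$\left(-17\right) 29 + Z{\left(g,1 \right)} = \left(-17\right) 29 + \frac{1}{- \frac{3}{5}} = -493 - \frac{5}{3} = - \frac{1484}{3}$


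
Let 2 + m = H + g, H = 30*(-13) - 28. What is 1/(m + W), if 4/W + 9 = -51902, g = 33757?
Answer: 51911/1730557003 ≈ 2.9997e-5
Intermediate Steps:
W = -4/51911 (W = 4/(-9 - 51902) = 4/(-51911) = 4*(-1/51911) = -4/51911 ≈ -7.7055e-5)
H = -418 (H = -390 - 28 = -418)
m = 33337 (m = -2 + (-418 + 33757) = -2 + 33339 = 33337)
1/(m + W) = 1/(33337 - 4/51911) = 1/(1730557003/51911) = 51911/1730557003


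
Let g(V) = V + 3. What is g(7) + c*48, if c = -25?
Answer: -1190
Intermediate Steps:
g(V) = 3 + V
g(7) + c*48 = (3 + 7) - 25*48 = 10 - 1200 = -1190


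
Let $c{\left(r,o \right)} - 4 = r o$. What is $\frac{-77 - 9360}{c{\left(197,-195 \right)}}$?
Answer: $\frac{9437}{38411} \approx 0.24568$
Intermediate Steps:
$c{\left(r,o \right)} = 4 + o r$ ($c{\left(r,o \right)} = 4 + r o = 4 + o r$)
$\frac{-77 - 9360}{c{\left(197,-195 \right)}} = \frac{-77 - 9360}{4 - 38415} = - \frac{9437}{-38411} = \left(-9437\right) \left(- \frac{1}{38411}\right) = \frac{9437}{38411}$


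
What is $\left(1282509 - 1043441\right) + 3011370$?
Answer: $3250438$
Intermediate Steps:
$\left(1282509 - 1043441\right) + 3011370 = 239068 + 3011370 = 3250438$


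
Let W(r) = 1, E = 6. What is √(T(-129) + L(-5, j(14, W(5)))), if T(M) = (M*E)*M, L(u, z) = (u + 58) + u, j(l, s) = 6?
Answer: √99894 ≈ 316.06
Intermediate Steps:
L(u, z) = 58 + 2*u (L(u, z) = (58 + u) + u = 58 + 2*u)
T(M) = 6*M² (T(M) = (M*6)*M = (6*M)*M = 6*M²)
√(T(-129) + L(-5, j(14, W(5)))) = √(6*(-129)² + (58 + 2*(-5))) = √(6*16641 + (58 - 10)) = √(99846 + 48) = √99894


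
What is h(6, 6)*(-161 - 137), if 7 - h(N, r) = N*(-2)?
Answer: -5662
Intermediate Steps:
h(N, r) = 7 + 2*N (h(N, r) = 7 - N*(-2) = 7 - (-2)*N = 7 + 2*N)
h(6, 6)*(-161 - 137) = (7 + 2*6)*(-161 - 137) = (7 + 12)*(-298) = 19*(-298) = -5662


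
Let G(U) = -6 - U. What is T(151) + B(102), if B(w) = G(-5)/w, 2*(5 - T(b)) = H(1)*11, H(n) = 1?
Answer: -26/51 ≈ -0.50980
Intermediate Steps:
T(b) = -1/2 (T(b) = 5 - 11/2 = -1/2)
B(w) = -1/w (B(w) = (-6 - 1*(-5))/w = (-6 + 5)/w = -1/w)
T(151) + B(102) = -1/2 - 1/102 = -26/51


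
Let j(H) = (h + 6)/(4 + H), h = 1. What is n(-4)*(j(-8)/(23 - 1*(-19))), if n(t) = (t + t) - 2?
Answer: 5/12 ≈ 0.41667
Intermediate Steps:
j(H) = 7/(4 + H) (j(H) = (1 + 6)/(4 + H) = 7/(4 + H))
n(t) = -2 + 2*t (n(t) = 2*t - 2 = -2 + 2*t)
n(-4)*(j(-8)/(23 - 1*(-19))) = (-2 + 2*(-4))*((7/(4 - 8))/(23 - 1*(-19))) = (-2 - 8)*((7/(-4))/(23 + 19)) = -10*7*(-¼)/42 = -(-35)/(2*42) = -10*(-1/24) = 5/12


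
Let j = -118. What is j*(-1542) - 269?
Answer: 181687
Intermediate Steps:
j*(-1542) - 269 = -118*(-1542) - 269 = 181956 - 269 = 181687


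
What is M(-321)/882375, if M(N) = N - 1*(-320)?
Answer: -1/882375 ≈ -1.1333e-6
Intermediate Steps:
M(N) = 320 + N (M(N) = N + 320 = 320 + N)
M(-321)/882375 = (320 - 321)/882375 = -1*1/882375 = -1/882375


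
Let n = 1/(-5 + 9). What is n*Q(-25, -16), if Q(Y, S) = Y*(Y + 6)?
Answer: 475/4 ≈ 118.75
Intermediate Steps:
Q(Y, S) = Y*(6 + Y)
n = ¼ (n = 1/4 = ¼ ≈ 0.25000)
n*Q(-25, -16) = (-25*(6 - 25))/4 = (-25*(-19))/4 = (¼)*475 = 475/4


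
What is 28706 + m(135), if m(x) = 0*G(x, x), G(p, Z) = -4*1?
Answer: 28706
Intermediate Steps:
G(p, Z) = -4
m(x) = 0 (m(x) = 0*(-4) = 0)
28706 + m(135) = 28706 + 0 = 28706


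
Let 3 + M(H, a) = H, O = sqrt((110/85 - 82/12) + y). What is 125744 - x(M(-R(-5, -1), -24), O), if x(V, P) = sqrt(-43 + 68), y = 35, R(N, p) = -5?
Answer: 125739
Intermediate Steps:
O = sqrt(306510)/102 (O = sqrt((110/85 - 82/12) + 35) = sqrt((110*(1/85) - 82*1/12) + 35) = sqrt((22/17 - 41/6) + 35) = sqrt(-565/102 + 35) = sqrt(3005/102) = sqrt(306510)/102 ≈ 5.4278)
M(H, a) = -3 + H
x(V, P) = 5 (x(V, P) = sqrt(25) = 5)
125744 - x(M(-R(-5, -1), -24), O) = 125744 - 1*5 = 125744 - 5 = 125739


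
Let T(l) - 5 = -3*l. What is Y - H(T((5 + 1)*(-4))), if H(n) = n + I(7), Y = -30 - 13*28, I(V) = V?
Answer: -478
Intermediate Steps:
T(l) = 5 - 3*l
Y = -394 (Y = -30 - 364 = -394)
H(n) = 7 + n (H(n) = n + 7 = 7 + n)
Y - H(T((5 + 1)*(-4))) = -394 - (7 + (5 - 3*(5 + 1)*(-4))) = -394 - (7 + (5 - 18*(-4))) = -394 - (7 + (5 - 3*(-24))) = -394 - (7 + (5 + 72)) = -394 - (7 + 77) = -394 - 1*84 = -394 - 84 = -478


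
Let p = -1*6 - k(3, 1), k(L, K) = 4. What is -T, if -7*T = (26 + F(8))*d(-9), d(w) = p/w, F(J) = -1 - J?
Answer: 170/63 ≈ 2.6984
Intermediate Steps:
p = -10 (p = -1*6 - 1*4 = -6 - 4 = -10)
d(w) = -10/w
T = -170/63 (T = -(26 + (-1 - 1*8))*(-10/(-9))/7 = -(26 + (-1 - 8))*(-10*(-⅑))/7 = -(26 - 9)*10/(7*9) = -17*10/(7*9) = -⅐*170/9 = -170/63 ≈ -2.6984)
-T = -1*(-170/63) = 170/63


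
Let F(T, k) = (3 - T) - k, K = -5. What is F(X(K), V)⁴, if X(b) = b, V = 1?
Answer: 2401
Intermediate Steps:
F(T, k) = 3 - T - k
F(X(K), V)⁴ = (3 - 1*(-5) - 1*1)⁴ = (3 + 5 - 1)⁴ = 7⁴ = 2401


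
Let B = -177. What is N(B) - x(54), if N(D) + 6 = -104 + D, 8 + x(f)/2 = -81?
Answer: -109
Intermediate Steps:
x(f) = -178 (x(f) = -16 + 2*(-81) = -16 - 162 = -178)
N(D) = -110 + D (N(D) = -6 + (-104 + D) = -110 + D)
N(B) - x(54) = (-110 - 177) - 1*(-178) = -287 + 178 = -109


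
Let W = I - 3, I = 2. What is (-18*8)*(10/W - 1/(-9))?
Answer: 1424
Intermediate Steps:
W = -1 (W = 2 - 3 = -1)
(-18*8)*(10/W - 1/(-9)) = (-18*8)*(10/(-1) - 1/(-9)) = -144*(10*(-1) - 1*(-⅑)) = -144*(-10 + ⅑) = -144*(-89/9) = 1424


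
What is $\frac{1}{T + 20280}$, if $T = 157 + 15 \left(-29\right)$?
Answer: $\frac{1}{20002} \approx 4.9995 \cdot 10^{-5}$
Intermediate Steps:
$T = -278$ ($T = 157 - 435 = -278$)
$\frac{1}{T + 20280} = \frac{1}{-278 + 20280} = \frac{1}{20002}$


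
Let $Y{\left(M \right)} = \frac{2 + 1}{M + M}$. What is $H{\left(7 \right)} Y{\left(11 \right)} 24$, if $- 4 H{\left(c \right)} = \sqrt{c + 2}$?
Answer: $- \frac{27}{11} \approx -2.4545$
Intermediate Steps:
$Y{\left(M \right)} = \frac{3}{2 M}$
$H{\left(c \right)} = - \frac{\sqrt{2 + c}}{4}$ ($H{\left(c \right)} = - \frac{\sqrt{c + 2}}{4} = - \frac{\sqrt{2 + c}}{4}$)
$H{\left(7 \right)} Y{\left(11 \right)} 24 = - \frac{\sqrt{2 + 7}}{4} \frac{3}{2 \cdot 11} \cdot 24 = - \frac{\sqrt{9}}{4} \cdot \frac{3}{2} \cdot \frac{1}{11} \cdot 24 = \left(- \frac{1}{4}\right) 3 \cdot \frac{3}{22} \cdot 24 = \left(- \frac{3}{4}\right) \frac{3}{22} \cdot 24 = \left(- \frac{9}{88}\right) 24 = - \frac{27}{11}$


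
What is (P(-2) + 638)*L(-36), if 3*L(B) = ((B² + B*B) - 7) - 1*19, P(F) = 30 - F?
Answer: 1719220/3 ≈ 5.7307e+5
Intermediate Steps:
L(B) = -26/3 + 2*B²/3 (L(B) = (((B² + B*B) - 7) - 1*19)/3 = (((B² + B²) - 7) - 19)/3 = ((2*B² - 7) - 19)/3 = ((-7 + 2*B²) - 19)/3 = (-26 + 2*B²)/3 = -26/3 + 2*B²/3)
(P(-2) + 638)*L(-36) = ((30 - 1*(-2)) + 638)*(-26/3 + (⅔)*(-36)²) = ((30 + 2) + 638)*(-26/3 + (⅔)*1296) = (32 + 638)*(-26/3 + 864) = 670*(2566/3) = 1719220/3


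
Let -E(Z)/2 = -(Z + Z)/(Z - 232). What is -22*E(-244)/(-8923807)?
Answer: 5368/1061933033 ≈ 5.0549e-6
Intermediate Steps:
E(Z) = 4*Z/(-232 + Z) (E(Z) = -(-2)*(Z + Z)/(Z - 232) = -(-2)*(2*Z)/(-232 + Z) = -(-2)*2*Z/(-232 + Z) = -(-4)*Z/(-232 + Z) = 4*Z/(-232 + Z))
-22*E(-244)/(-8923807) = -88*(-244)/(-232 - 244)/(-8923807) = -88*(-244)/(-476)*(-1/8923807) = -88*(-244)*(-1)/476*(-1/8923807) = -22*244/119*(-1/8923807) = -5368/119*(-1/8923807) = 5368/1061933033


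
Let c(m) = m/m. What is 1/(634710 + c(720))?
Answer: 1/634711 ≈ 1.5755e-6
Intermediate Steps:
c(m) = 1
1/(634710 + c(720)) = 1/(634710 + 1) = 1/634711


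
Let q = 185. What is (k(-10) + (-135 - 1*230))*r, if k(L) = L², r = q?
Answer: -49025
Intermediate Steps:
r = 185
(k(-10) + (-135 - 1*230))*r = ((-10)² + (-135 - 1*230))*185 = (100 + (-135 - 230))*185 = (100 - 365)*185 = -265*185 = -49025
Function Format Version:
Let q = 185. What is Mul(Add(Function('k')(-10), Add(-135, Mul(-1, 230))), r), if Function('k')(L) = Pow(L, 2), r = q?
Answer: -49025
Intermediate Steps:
r = 185
Mul(Add(Function('k')(-10), Add(-135, Mul(-1, 230))), r) = Mul(Add(Pow(-10, 2), Add(-135, Mul(-1, 230))), 185) = Mul(Add(100, Add(-135, -230)), 185) = Mul(Add(100, -365), 185) = Mul(-265, 185) = -49025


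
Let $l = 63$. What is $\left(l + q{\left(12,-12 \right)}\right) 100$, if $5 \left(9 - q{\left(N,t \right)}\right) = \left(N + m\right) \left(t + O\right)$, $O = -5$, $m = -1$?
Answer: $10940$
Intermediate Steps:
$q{\left(N,t \right)} = 9 - \frac{\left(-1 + N\right) \left(-5 + t\right)}{5}$ ($q{\left(N,t \right)} = 9 - \frac{\left(N - 1\right) \left(t - 5\right)}{5} = 9 - \frac{\left(-1 + N\right) \left(-5 + t\right)}{5}$)
$\left(l + q{\left(12,-12 \right)}\right) 100 = \left(63 + \left(8 + 12 + \frac{1}{5} \left(-12\right) - \frac{12}{5} \left(-12\right)\right)\right) 100 = \left(63 + \left(8 + 12 - \frac{12}{5} + \frac{144}{5}\right)\right) 100 = \left(63 + \frac{232}{5}\right) 100 = \frac{547}{5} \cdot 100 = 10940$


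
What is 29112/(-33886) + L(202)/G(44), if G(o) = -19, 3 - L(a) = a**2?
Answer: 691014779/321917 ≈ 2146.6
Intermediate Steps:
L(a) = 3 - a**2
29112/(-33886) + L(202)/G(44) = 29112/(-33886) + (3 - 1*202**2)/(-19) = 29112*(-1/33886) + (3 - 1*40804)*(-1/19) = -14556/16943 + (3 - 40804)*(-1/19) = -14556/16943 - 40801*(-1/19) = -14556/16943 + 40801/19 = 691014779/321917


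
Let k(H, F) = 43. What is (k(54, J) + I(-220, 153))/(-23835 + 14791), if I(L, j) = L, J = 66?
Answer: 177/9044 ≈ 0.019571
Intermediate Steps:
(k(54, J) + I(-220, 153))/(-23835 + 14791) = (43 - 220)/(-23835 + 14791) = -177/(-9044) = -177*(-1/9044) = 177/9044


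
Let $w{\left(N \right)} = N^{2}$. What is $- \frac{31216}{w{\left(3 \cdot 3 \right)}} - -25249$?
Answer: $\frac{2013953}{81} \approx 24864.0$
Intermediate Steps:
$- \frac{31216}{w{\left(3 \cdot 3 \right)}} - -25249 = - \frac{31216}{\left(3 \cdot 3\right)^{2}} - -25249 = - \frac{31216}{9^{2}} + 25249 = - \frac{31216}{81} + 25249 = \frac{2013953}{81}$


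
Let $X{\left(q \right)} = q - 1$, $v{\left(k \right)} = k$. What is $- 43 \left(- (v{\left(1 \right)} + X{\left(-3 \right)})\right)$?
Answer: $-129$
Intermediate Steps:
$X{\left(q \right)} = -1 + q$
$- 43 \left(- (v{\left(1 \right)} + X{\left(-3 \right)})\right) = - 43 \left(- (1 - 4)\right) = - 43 \left(\left(-1\right) \left(-3\right)\right) = \left(-43\right) 3 = -129$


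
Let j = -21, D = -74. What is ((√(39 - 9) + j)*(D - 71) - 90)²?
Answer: 9362775 - 856950*√30 ≈ 4.6691e+6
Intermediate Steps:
((√(39 - 9) + j)*(D - 71) - 90)² = ((√(39 - 9) - 21)*(-74 - 71) - 90)² = ((√30 - 21)*(-145) - 90)² = ((-21 + √30)*(-145) - 90)² = ((3045 - 145*√30) - 90)² = (2955 - 145*√30)²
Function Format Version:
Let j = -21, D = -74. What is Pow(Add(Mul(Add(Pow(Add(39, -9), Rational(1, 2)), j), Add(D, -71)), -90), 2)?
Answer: Add(9362775, Mul(-856950, Pow(30, Rational(1, 2)))) ≈ 4.6691e+6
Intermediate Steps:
Pow(Add(Mul(Add(Pow(Add(39, -9), Rational(1, 2)), j), Add(D, -71)), -90), 2) = Pow(Add(Mul(Add(Pow(Add(39, -9), Rational(1, 2)), -21), Add(-74, -71)), -90), 2) = Pow(Add(Mul(Add(Pow(30, Rational(1, 2)), -21), -145), -90), 2) = Pow(Add(Mul(Add(-21, Pow(30, Rational(1, 2))), -145), -90), 2) = Pow(Add(Add(3045, Mul(-145, Pow(30, Rational(1, 2)))), -90), 2) = Pow(Add(2955, Mul(-145, Pow(30, Rational(1, 2)))), 2)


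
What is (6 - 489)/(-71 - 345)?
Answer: 483/416 ≈ 1.1611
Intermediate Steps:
(6 - 489)/(-71 - 345) = -483/(-416) = -483*(-1/416) = 483/416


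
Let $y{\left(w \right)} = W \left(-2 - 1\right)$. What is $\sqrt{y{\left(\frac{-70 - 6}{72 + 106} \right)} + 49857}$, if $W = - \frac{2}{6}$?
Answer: $\sqrt{49858} \approx 223.29$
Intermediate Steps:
$W = - \frac{1}{3}$ ($W = \left(-2\right) \frac{1}{6} = - \frac{1}{3} \approx -0.33333$)
$y{\left(w \right)} = 1$ ($y{\left(w \right)} = - \frac{-2 - 1}{3} = \left(- \frac{1}{3}\right) \left(-3\right) = 1$)
$\sqrt{y{\left(\frac{-70 - 6}{72 + 106} \right)} + 49857} = \sqrt{1 + 49857} = \sqrt{49858}$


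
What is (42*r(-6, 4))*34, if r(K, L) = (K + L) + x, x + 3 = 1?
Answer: -5712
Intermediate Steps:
x = -2 (x = -3 + 1 = -2)
r(K, L) = -2 + K + L (r(K, L) = (K + L) - 2 = -2 + K + L)
(42*r(-6, 4))*34 = (42*(-2 - 6 + 4))*34 = (42*(-4))*34 = -168*34 = -5712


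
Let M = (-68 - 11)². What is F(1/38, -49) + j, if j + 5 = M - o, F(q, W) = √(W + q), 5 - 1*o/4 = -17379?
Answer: -63300 + I*√70718/38 ≈ -63300.0 + 6.9981*I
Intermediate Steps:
o = 69536 (o = 20 - 4*(-17379) = 20 + 69516 = 69536)
M = 6241 (M = (-79)² = 6241)
j = -63300 (j = -5 + (6241 - 1*69536) = -5 + (6241 - 69536) = -5 - 63295 = -63300)
F(1/38, -49) + j = √(-49 + 1/38) - 63300 = √(-1861/38) - 63300 = I*√70718/38 - 63300 = -63300 + I*√70718/38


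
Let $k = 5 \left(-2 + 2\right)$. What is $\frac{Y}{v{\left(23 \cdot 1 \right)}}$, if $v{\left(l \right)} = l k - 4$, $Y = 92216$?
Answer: $-23054$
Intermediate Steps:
$k = 0$ ($k = 5 \cdot 0 = 0$)
$v{\left(l \right)} = -4$ ($v{\left(l \right)} = l 0 - 4 = 0 + \left(-4 + 0\right) = 0 - 4 = -4$)
$\frac{Y}{v{\left(23 \cdot 1 \right)}} = \frac{92216}{-4} = 92216 \left(- \frac{1}{4}\right) = -23054$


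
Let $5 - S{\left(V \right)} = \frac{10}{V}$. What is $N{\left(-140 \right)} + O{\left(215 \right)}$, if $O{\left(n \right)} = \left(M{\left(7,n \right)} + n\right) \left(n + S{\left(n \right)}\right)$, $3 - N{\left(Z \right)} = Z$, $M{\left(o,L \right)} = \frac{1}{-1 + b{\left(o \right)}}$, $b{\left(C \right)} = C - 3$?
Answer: $\frac{6128315}{129} \approx 47506.0$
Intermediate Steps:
$b{\left(C \right)} = -3 + C$
$M{\left(o,L \right)} = \frac{1}{-4 + o}$ ($M{\left(o,L \right)} = \frac{1}{-1 + \left(-3 + o\right)} = \frac{1}{-4 + o}$)
$S{\left(V \right)} = 5 - \frac{10}{V}$
$N{\left(Z \right)} = 3 - Z$
$O{\left(n \right)} = \left(\frac{1}{3} + n\right) \left(5 + n - \frac{10}{n}\right)$ ($O{\left(n \right)} = \left(\frac{1}{-4 + 7} + n\right) \left(n + \left(5 - \frac{10}{n}\right)\right) = \left(\frac{1}{3} + n\right) \left(5 + n - \frac{10}{n}\right)$)
$N{\left(-140 \right)} + O{\left(215 \right)} = \left(3 - -140\right) + \left(- \frac{25}{3} + 215^{2} - \frac{10}{3 \cdot 215} + \frac{16}{3} \cdot 215\right) = \left(3 + 140\right) + \left(- \frac{25}{3} + 46225 - \frac{2}{129} + \frac{3440}{3}\right) = 143 + \left(- \frac{25}{3} + 46225 - \frac{2}{129} + \frac{3440}{3}\right) = 143 + \frac{6109868}{129} = \frac{6128315}{129}$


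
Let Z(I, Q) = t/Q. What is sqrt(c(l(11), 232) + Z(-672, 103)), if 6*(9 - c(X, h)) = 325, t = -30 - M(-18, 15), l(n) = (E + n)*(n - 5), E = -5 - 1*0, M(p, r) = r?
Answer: I*sqrt(17417094)/618 ≈ 6.753*I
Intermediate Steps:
E = -5 (E = -5 + 0 = -5)
l(n) = (-5 + n)**2 (l(n) = (-5 + n)*(n - 5) = (-5 + n)*(-5 + n) = (-5 + n)**2)
t = -45 (t = -30 - 1*15 = -30 - 15 = -45)
c(X, h) = -271/6 (c(X, h) = 9 - 1/6*325 = 9 - 325/6 = -271/6)
Z(I, Q) = -45/Q
sqrt(c(l(11), 232) + Z(-672, 103)) = sqrt(-271/6 - 45/103) = sqrt(-28183/618) = I*sqrt(17417094)/618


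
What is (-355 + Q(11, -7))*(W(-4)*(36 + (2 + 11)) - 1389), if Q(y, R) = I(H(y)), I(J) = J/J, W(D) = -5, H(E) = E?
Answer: 578436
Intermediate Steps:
I(J) = 1
Q(y, R) = 1
(-355 + Q(11, -7))*(W(-4)*(36 + (2 + 11)) - 1389) = (-355 + 1)*(-5*(36 + (2 + 11)) - 1389) = -354*(-5*(36 + 13) - 1389) = -354*(-5*49 - 1389) = -354*(-245 - 1389) = -354*(-1634) = 578436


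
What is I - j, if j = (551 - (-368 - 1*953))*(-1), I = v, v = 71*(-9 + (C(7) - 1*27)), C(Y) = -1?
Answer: -755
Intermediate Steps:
v = -2627 (v = 71*(-9 + (-1 - 1*27)) = 71*(-9 + (-1 - 27)) = 71*(-9 - 28) = 71*(-37) = -2627)
I = -2627
j = -1872 (j = (551 - (-368 - 953))*(-1) = (551 - 1*(-1321))*(-1) = (551 + 1321)*(-1) = 1872*(-1) = -1872)
I - j = -2627 - 1*(-1872) = -2627 + 1872 = -755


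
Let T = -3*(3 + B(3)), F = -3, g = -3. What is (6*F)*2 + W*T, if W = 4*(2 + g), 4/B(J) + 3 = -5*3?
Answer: -8/3 ≈ -2.6667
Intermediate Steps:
B(J) = -2/9 (B(J) = 4/(-3 - 5*3) = 4/(-3 - 15) = 4/(-18) = 4*(-1/18) = -2/9)
T = -25/3 (T = -3*(3 - 2/9) = -3*25/9 = -25/3 ≈ -8.3333)
W = -4 (W = 4*(2 - 3) = 4*(-1) = -4)
(6*F)*2 + W*T = (6*(-3))*2 - 4*(-25/3) = -18*2 + 100/3 = -36 + 100/3 = -8/3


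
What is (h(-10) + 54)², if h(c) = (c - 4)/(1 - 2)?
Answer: 4624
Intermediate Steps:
h(c) = 4 - c (h(c) = (-4 + c)/(-1) = (-4 + c)*(-1) = 4 - c)
(h(-10) + 54)² = ((4 - 1*(-10)) + 54)² = ((4 + 10) + 54)² = (14 + 54)² = 68² = 4624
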